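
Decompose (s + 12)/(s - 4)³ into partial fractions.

(s + 12) = A(s - 4)² + B(s - 4) + C. At s = 4: C = 1·4 + 12 = 16. Coefficients: A = 0, B = 1
Result: 1/(s - 4)² + 16/(s - 4)³


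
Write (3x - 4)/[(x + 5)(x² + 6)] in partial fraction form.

At x=-5: α = (3·(-5) - 4)/((-5)² + 6) = -19/31. β = -α = 19/31, γ = 3 - (-5)·α = -2/31
Result: (-19/31)/(x + 5) + ((19/31)x - 2/31)/(x² + 6)


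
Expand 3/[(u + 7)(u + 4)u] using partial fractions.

Using cover-up method: P = 1/7, Q = -1/4, R = 3/28
Result: (1/7)/(u + 7) - (1/4)/(u + 4) + (3/28)/u


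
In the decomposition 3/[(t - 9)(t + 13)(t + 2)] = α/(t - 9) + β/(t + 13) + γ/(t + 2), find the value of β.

Cover-up at t = -13: β = 3/[(-13 - 9)(-13 + 2)] = 3/[(-22)(-11)] = 3/242


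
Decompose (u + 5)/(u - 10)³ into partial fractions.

(u + 5) = P(u - 10)² + Q(u - 10) + R. At u = 10: R = 1·10 + 5 = 15. Coefficients: P = 0, Q = 1
Result: 1/(u - 10)² + 15/(u - 10)³


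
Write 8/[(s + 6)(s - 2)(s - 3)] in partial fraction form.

Using cover-up method: α = 1/9, β = -1, γ = 8/9
Result: (1/9)/(s + 6) - 1/(s - 2) + (8/9)/(s - 3)


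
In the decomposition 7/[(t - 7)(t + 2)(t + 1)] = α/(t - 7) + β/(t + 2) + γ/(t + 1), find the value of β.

Cover-up at t = -2: β = 7/[(-2 - 7)(-2 + 1)] = 7/[(-9)(-1)] = 7/9


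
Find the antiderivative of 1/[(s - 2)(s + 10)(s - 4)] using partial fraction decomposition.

Cover-up: P = -1/24, Q = 1/168, R = 1/28. Decomposition: (-1/24)/(s - 2) + (1/168)/(s + 10) + (1/28)/(s - 4). Integrate each term: (-1/24) ln|(s - 2)| + (1/168) ln|(s + 10)| + (1/28) ln|(s - 4)| + C


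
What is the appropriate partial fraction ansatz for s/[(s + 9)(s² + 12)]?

Linear + irreducible quadratic: α/(s + 9) + (βs + γ)/(s² + 12)


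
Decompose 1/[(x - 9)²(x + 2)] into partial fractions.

Cover-up at x=-2: R = 1/(-2 - 9)² = 1/121. Cover-up at x=9: Q = 1/(9 + 2) = 1/11. Comparing x² coeff: P = -R = -1/121
Result: (-1/121)/(x - 9) + (1/11)/(x - 9)² + (1/121)/(x + 2)


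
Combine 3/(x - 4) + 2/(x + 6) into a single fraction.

Common denominator (x - 4)(x + 6). Numerator: 3(x + 6) + 2(x - 4) = (3x + 18) + (2x - 8) = 5x + 10
Result: (5x + 10)/[(x - 4)(x + 6)]


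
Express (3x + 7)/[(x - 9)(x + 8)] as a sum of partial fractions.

At x=9: P = (3·9 + 7)/(9 + 8) = 2. At x=-8: Q = (3·(-8) + 7)/(-8 - 9) = 1
Result: 2/(x - 9) + 1/(x + 8)


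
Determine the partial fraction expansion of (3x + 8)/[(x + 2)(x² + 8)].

At x=-2: A = (3·(-2) + 8)/((-2)² + 8) = 1/6. B = -A = -1/6, C = 3 - (-2)·A = 10/3
Result: (1/6)/(x + 2) - ((1/6)x - 10/3)/(x² + 8)


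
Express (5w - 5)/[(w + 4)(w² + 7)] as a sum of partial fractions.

At w=-4: A = (5·(-4) - 5)/((-4)² + 7) = -25/23. B = -A = 25/23, C = 5 - (-4)·A = 15/23
Result: (-25/23)/(w + 4) + ((25/23)w + 15/23)/(w² + 7)


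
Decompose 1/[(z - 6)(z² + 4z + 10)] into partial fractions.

Cover-up at z = 6: P = 1/(6² + 4·6 + 10) = 1/70. Then Q = -P = -1/70, R = -P·(4 + 6) = -1/7
Result: (1/70)/(z - 6) - ((1/70)z + 1/7)/(z² + 4z + 10)


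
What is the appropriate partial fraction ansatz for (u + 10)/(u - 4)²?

Repeated linear factor: α/(u - 4) + β/(u - 4)²


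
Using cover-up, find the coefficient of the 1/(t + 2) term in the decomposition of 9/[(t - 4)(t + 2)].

Cover (t + 2), set t=-2: 9/((t - 4) at t=-2) = 9/(-6) = -3/2


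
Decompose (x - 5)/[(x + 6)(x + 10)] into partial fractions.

At x=-6: A = (1·(-6) - 5)/(-6 + 10) = -11/4. At x=-10: B = (1·(-10) - 5)/(-10 + 6) = 15/4
Result: (-11/4)/(x + 6) + (15/4)/(x + 10)


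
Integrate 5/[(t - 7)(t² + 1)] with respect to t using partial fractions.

Cover-up at t=7: A = 5/(7²+1) = 1/10. Coeff matching: B = -1/10, C = -7/10. Decomposition: (1/10)/(t - 7) - ((1/10)t + 7/10)/(t² + 1). Integrate: linear → ln, quadratic → (1/2)ln + arctan: (1/10) ln|(t - 7)| - (1/20) ln(t² + 1) - (7/10) arctan(t) + C


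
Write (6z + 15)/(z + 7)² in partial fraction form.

(6z + 15) = A(z + 7) + B. At z = -7: B = 6·(-7) + 15 = -27. Coeff of z: A = 6
Result: 6/(z + 7) - 27/(z + 7)²


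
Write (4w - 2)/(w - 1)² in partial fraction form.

(4w - 2) = A(w - 1) + B. At w = 1: B = 4·1 - 2 = 2. Coeff of w: A = 4
Result: 4/(w - 1) + 2/(w - 1)²


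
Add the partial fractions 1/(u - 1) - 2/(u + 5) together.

Common denominator (u - 1)(u + 5). Numerator: 1(u + 5) - 2(u - 1) = (u + 5) - (2u - 2) = -u + 7
Result: (-u + 7)/[(u - 1)(u + 5)]


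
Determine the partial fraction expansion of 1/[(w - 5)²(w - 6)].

Cover-up at w=6: γ = 1/(6 - 5)² = 1. Cover-up at w=5: β = 1/(5 - 6) = -1. Comparing w² coeff: α = -γ = -1
Result: -1/(w - 5) - 1/(w - 5)² + 1/(w - 6)


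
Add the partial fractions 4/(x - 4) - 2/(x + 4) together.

Common denominator (x - 4)(x + 4). Numerator: 4(x + 4) - 2(x - 4) = (4x + 16) - (2x - 8) = 2x + 24
Result: (2x + 24)/[(x - 4)(x + 4)]


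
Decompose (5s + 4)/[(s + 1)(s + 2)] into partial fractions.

At s=-1: α = (5·(-1) + 4)/(-1 + 2) = -1. At s=-2: β = (5·(-2) + 4)/(-2 + 1) = 6
Result: -1/(s + 1) + 6/(s + 2)


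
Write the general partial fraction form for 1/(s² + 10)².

Repeated quadratic factor: (Ps + Q)/(s² + 10) + (Rs + S)/(s² + 10)²


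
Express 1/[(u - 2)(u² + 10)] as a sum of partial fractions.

Cover-up at u = 2: A = 1/(2² + 10) = 1/14. Then B = -A = -1/14, C = -A·(0 + 2) = -1/7
Result: (1/14)/(u - 2) - ((1/14)u + 1/7)/(u² + 10)


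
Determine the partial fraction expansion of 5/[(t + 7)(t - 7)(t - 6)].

Using cover-up method: A = 5/182, B = 5/14, C = -5/13
Result: (5/182)/(t + 7) + (5/14)/(t - 7) - (5/13)/(t - 6)


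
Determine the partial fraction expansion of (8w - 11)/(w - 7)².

(8w - 11) = P(w - 7) + Q. At w = 7: Q = 8·7 - 11 = 45. Coeff of w: P = 8
Result: 8/(w - 7) + 45/(w - 7)²


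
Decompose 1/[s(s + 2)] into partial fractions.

1/s(s + 2) = α/s + β/(s + 2). α = 1/(0 + 2) = 1/2, β = 1/(-2 - 0) = -1/2
Result: (1/2)/s - (1/2)/(s + 2)


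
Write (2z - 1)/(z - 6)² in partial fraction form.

(2z - 1) = α(z - 6) + β. At z = 6: β = 2·6 - 1 = 11. Coeff of z: α = 2
Result: 2/(z - 6) + 11/(z - 6)²


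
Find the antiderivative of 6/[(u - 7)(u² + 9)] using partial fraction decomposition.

Cover-up at u=7: A = 6/(7²+9) = 3/29. Coeff matching: B = -3/29, C = -21/29. Decomposition: (3/29)/(u - 7) - ((3/29)u + 21/29)/(u² + 9). Integrate: linear → ln, quadratic → (1/2)ln + arctan: (3/29) ln|(u - 7)| - (3/58) ln(u² + 9) - (7/29) arctan(u/3) + C


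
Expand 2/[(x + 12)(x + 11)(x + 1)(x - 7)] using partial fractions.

Using Heaviside cover-up: (-2/209)/(x + 12) + (1/90)/(x + 11) - (1/440)/(x + 1) + (1/1368)/(x - 7)


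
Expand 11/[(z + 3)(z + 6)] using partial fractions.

11/(z + 3)(z + 6) = P/(z + 3) + Q/(z + 6). P = 11/(-3 + 6) = 11/3, Q = 11/(-6 + 3) = -11/3
Result: (11/3)/(z + 3) - (11/3)/(z + 6)


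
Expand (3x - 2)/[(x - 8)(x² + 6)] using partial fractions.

At x=8: α = (3·8 - 2)/(8² + 6) = 11/35. β = -α = -11/35, γ = 3 - 8·α = 17/35
Result: (11/35)/(x - 8) - ((11/35)x - 17/35)/(x² + 6)


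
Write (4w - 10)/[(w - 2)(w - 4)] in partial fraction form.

At w=2: P = (4·2 - 10)/(2 - 4) = 1. At w=4: Q = (4·4 - 10)/(4 - 2) = 3
Result: 1/(w - 2) + 3/(w - 4)


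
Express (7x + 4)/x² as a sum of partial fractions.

(7x + 4) = Ax + B. At x = 0: B = 7·0 + 4 = 4. Coeff of x: A = 7
Result: 7/x + 4/x²


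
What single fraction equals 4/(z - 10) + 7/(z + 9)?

Common denominator (z - 10)(z + 9). Numerator: 4(z + 9) + 7(z - 10) = (4z + 36) + (7z - 70) = 11z - 34
Result: (11z - 34)/[(z - 10)(z + 9)]


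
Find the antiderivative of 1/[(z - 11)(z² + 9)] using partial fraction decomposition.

Cover-up at z=11: P = 1/(11²+9) = 1/130. Coeff matching: Q = -1/130, R = -11/130. Decomposition: (1/130)/(z - 11) - ((1/130)z + 11/130)/(z² + 9). Integrate: linear → ln, quadratic → (1/2)ln + arctan: (1/130) ln|(z - 11)| - (1/260) ln(z² + 9) - (11/390) arctan(z/3) + C


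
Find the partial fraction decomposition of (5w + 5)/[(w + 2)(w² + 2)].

At w=-2: α = (5·(-2) + 5)/((-2)² + 2) = -5/6. β = -α = 5/6, γ = 5 - (-2)·α = 10/3
Result: (-5/6)/(w + 2) + ((5/6)w + 10/3)/(w² + 2)


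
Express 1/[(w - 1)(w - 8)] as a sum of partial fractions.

1/(w - 1)(w - 8) = α/(w - 1) + β/(w - 8). α = 1/(1 - 8) = -1/7, β = 1/(8 - 1) = 1/7
Result: (-1/7)/(w - 1) + (1/7)/(w - 8)


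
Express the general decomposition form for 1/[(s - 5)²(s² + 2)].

Repeated linear + quadratic: α/(s - 5) + β/(s - 5)² + (γs + δ)/(s² + 2)


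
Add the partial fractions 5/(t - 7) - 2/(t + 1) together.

Common denominator (t - 7)(t + 1). Numerator: 5(t + 1) - 2(t - 7) = (5t + 5) - (2t - 14) = 3t + 19
Result: (3t + 19)/[(t - 7)(t + 1)]


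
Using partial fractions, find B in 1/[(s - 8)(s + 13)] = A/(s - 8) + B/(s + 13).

Cover-up at s = -13: B = 1/(-13 - 8) = -1/21


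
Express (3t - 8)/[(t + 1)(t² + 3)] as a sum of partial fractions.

At t=-1: α = (3·(-1) - 8)/((-1)² + 3) = -11/4. β = -α = 11/4, γ = 3 - (-1)·α = 1/4
Result: (-11/4)/(t + 1) + ((11/4)t + 1/4)/(t² + 3)


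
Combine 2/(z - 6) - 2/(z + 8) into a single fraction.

Common denominator (z - 6)(z + 8). Numerator: 2(z + 8) - 2(z - 6) = (2z + 16) - (2z - 12) = 28
Result: (28)/[(z - 6)(z + 8)]


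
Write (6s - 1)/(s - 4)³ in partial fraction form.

(6s - 1) = A(s - 4)² + B(s - 4) + C. At s = 4: C = 6·4 - 1 = 23. Coefficients: A = 0, B = 6
Result: 6/(s - 4)² + 23/(s - 4)³


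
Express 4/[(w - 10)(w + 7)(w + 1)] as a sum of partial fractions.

Using cover-up method: A = 4/187, B = 2/51, C = -2/33
Result: (4/187)/(w - 10) + (2/51)/(w + 7) - (2/33)/(w + 1)


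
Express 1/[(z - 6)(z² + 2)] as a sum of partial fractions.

Cover-up at z = 6: α = 1/(6² + 2) = 1/38. Then β = -α = -1/38, γ = -α·(0 + 6) = -3/19
Result: (1/38)/(z - 6) - ((1/38)z + 3/19)/(z² + 2)


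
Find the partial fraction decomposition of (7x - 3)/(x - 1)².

(7x - 3) = α(x - 1) + β. At x = 1: β = 7·1 - 3 = 4. Coeff of x: α = 7
Result: 7/(x - 1) + 4/(x - 1)²


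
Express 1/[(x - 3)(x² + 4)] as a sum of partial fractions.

Cover-up at x = 3: A = 1/(3² + 4) = 1/13. Then B = -A = -1/13, C = -A·(0 + 3) = -3/13
Result: (1/13)/(x - 3) - ((1/13)x + 3/13)/(x² + 4)


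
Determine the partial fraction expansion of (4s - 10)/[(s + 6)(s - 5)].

At s=-6: P = (4·(-6) - 10)/(-6 - 5) = 34/11. At s=5: Q = (4·5 - 10)/(5 + 6) = 10/11
Result: (34/11)/(s + 6) + (10/11)/(s - 5)


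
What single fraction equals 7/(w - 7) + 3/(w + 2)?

Common denominator (w - 7)(w + 2). Numerator: 7(w + 2) + 3(w - 7) = (7w + 14) + (3w - 21) = 10w - 7
Result: (10w - 7)/[(w - 7)(w + 2)]


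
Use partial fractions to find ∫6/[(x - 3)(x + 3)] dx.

Decompose: 6/[(x - 3)(x + 3)] = 1/(x - 3) - 1/(x + 3). Integrate each term: ln|(x - 3)| - ln|(x + 3)| + C


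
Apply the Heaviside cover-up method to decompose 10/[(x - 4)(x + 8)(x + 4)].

Cover (x - 4), x=4: P = 10/[(4 + 8)(4 + 4)] = 5/48. Cover (x + 8), x=-8: Q = 10/[(-8 - 4)(-8 + 4)] = 5/24. Cover (x + 4), x=-4: R = 10/[(-4 - 4)(-4 + 8)] = -5/16.
Result: (5/48)/(x - 4) + (5/24)/(x + 8) - (5/16)/(x + 4)


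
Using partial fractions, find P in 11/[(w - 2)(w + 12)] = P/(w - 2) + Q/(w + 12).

Cover-up at w = 2: P = 11/(2 + 12) = 11/14


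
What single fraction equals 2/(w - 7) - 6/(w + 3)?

Common denominator (w - 7)(w + 3). Numerator: 2(w + 3) - 6(w - 7) = (2w + 6) - (6w - 42) = -4w + 48
Result: (-4w + 48)/[(w - 7)(w + 3)]


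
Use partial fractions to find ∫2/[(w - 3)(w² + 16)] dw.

Cover-up at w=3: P = 2/(3²+16) = 2/25. Coeff matching: Q = -2/25, R = -6/25. Decomposition: (2/25)/(w - 3) - ((2/25)w + 6/25)/(w² + 16). Integrate: linear → ln, quadratic → (1/2)ln + arctan: (2/25) ln|(w - 3)| - (1/25) ln(w² + 16) - (3/50) arctan(w/4) + C


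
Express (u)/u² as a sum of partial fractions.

(u) = Pu + Q. At u = 0: Q = 1·0 + 0 = 0. Coeff of u: P = 1
Result: 1/u


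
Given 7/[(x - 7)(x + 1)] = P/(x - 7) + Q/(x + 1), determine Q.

Cover-up at x = -1: Q = 7/(-1 - 7) = -7/8


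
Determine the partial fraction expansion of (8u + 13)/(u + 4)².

(8u + 13) = P(u + 4) + Q. At u = -4: Q = 8·(-4) + 13 = -19. Coeff of u: P = 8
Result: 8/(u + 4) - 19/(u + 4)²


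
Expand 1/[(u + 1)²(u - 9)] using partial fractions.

Cover-up at u=9: γ = 1/(9 + 1)² = 1/100. Cover-up at u=-1: β = 1/(-1 - 9) = -1/10. Comparing u² coeff: α = -γ = -1/100
Result: (-1/100)/(u + 1) - (1/10)/(u + 1)² + (1/100)/(u - 9)


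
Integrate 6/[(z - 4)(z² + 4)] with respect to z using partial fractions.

Cover-up at z=4: P = 6/(4²+4) = 3/10. Coeff matching: Q = -3/10, R = -6/5. Decomposition: (3/10)/(z - 4) - ((3/10)z + 6/5)/(z² + 4). Integrate: linear → ln, quadratic → (1/2)ln + arctan: (3/10) ln|(z - 4)| - (3/20) ln(z² + 4) - (3/5) arctan(z/2) + C


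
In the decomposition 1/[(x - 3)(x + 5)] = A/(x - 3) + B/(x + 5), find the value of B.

Cover-up at x = -5: B = 1/(-5 - 3) = -1/8


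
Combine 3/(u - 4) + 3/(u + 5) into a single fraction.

Common denominator (u - 4)(u + 5). Numerator: 3(u + 5) + 3(u - 4) = (3u + 15) + (3u - 12) = 6u + 3
Result: (6u + 3)/[(u - 4)(u + 5)]


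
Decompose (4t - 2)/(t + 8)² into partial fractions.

(4t - 2) = A(t + 8) + B. At t = -8: B = 4·(-8) - 2 = -34. Coeff of t: A = 4
Result: 4/(t + 8) - 34/(t + 8)²


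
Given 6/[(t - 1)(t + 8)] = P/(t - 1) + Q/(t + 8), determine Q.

Cover-up at t = -8: Q = 6/(-8 - 1) = -6/9 = -2/3


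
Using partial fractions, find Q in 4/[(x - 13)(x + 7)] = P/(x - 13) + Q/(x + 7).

Cover-up at x = -7: Q = 4/(-7 - 13) = -4/20 = -1/5


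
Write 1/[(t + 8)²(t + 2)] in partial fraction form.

Cover-up at t=-2: γ = 1/(-2 + 8)² = 1/36. Cover-up at t=-8: β = 1/(-8 + 2) = -1/6. Comparing t² coeff: α = -γ = -1/36
Result: (-1/36)/(t + 8) - (1/6)/(t + 8)² + (1/36)/(t + 2)


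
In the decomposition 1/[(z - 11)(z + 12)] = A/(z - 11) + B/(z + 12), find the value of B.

Cover-up at z = -12: B = 1/(-12 - 11) = -1/23


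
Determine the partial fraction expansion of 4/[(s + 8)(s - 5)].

4/(s + 8)(s - 5) = A/(s + 8) + B/(s - 5). A = 4/(-8 - 5) = -4/13, B = 4/(5 + 8) = 4/13
Result: (-4/13)/(s + 8) + (4/13)/(s - 5)


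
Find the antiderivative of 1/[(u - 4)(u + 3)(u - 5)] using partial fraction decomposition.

Cover-up: P = -1/7, Q = 1/56, R = 1/8. Decomposition: (-1/7)/(u - 4) + (1/56)/(u + 3) + (1/8)/(u - 5). Integrate each term: (-1/7) ln|(u - 4)| + (1/56) ln|(u + 3)| + (1/8) ln|(u - 5)| + C


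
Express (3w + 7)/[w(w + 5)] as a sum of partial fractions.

At w=0: P = (3·0 + 7)/(0 + 5) = 7/5. At w=-5: Q = (3·(-5) + 7)/(-5 - 0) = 8/5
Result: (7/5)/w + (8/5)/(w + 5)


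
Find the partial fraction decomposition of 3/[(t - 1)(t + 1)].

3/(t - 1)(t + 1) = P/(t - 1) + Q/(t + 1). P = 3/(1 + 1) = 3/2, Q = 3/(-1 - 1) = -3/2
Result: (3/2)/(t - 1) - (3/2)/(t + 1)


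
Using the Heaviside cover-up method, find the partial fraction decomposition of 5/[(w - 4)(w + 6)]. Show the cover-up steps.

Cover (w - 4): set w=4, get P = 5/(4 + 6) = 1/2. Cover (w + 6): set w=-6, get Q = 5/(-6 - 4) = -1/2.
Result: (1/2)/(w - 4) - (1/2)/(w + 6)


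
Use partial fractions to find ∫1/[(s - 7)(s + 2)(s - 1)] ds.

Cover-up: α = 1/54, β = 1/27, γ = -1/18. Decomposition: (1/54)/(s - 7) + (1/27)/(s + 2) - (1/18)/(s - 1). Integrate each term: (1/54) ln|(s - 7)| + (1/27) ln|(s + 2)| - (1/18) ln|(s - 1)| + C


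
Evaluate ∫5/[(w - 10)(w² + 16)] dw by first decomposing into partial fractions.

Cover-up at w=10: P = 5/(10²+16) = 5/116. Coeff matching: Q = -5/116, R = -25/58. Decomposition: (5/116)/(w - 10) - ((5/116)w + 25/58)/(w² + 16). Integrate: linear → ln, quadratic → (1/2)ln + arctan: (5/116) ln|(w - 10)| - (5/232) ln(w² + 16) - (25/232) arctan(w/4) + C


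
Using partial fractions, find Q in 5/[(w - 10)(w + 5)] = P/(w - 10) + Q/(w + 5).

Cover-up at w = -5: Q = 5/(-5 - 10) = -5/15 = -1/3


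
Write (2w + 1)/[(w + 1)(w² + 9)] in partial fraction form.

At w=-1: α = (2·(-1) + 1)/((-1)² + 9) = -1/10. β = -α = 1/10, γ = 2 - (-1)·α = 19/10
Result: (-1/10)/(w + 1) + ((1/10)w + 19/10)/(w² + 9)


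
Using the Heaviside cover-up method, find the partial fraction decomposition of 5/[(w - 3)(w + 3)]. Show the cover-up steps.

Cover (w - 3): set w=3, get P = 5/(3 + 3) = 5/6. Cover (w + 3): set w=-3, get Q = 5/(-3 - 3) = -5/6.
Result: (5/6)/(w - 3) - (5/6)/(w + 3)


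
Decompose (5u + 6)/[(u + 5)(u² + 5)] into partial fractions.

At u=-5: α = (5·(-5) + 6)/((-5)² + 5) = -19/30. β = -α = 19/30, γ = 5 - (-5)·α = 11/6
Result: (-19/30)/(u + 5) + ((19/30)u + 11/6)/(u² + 5)


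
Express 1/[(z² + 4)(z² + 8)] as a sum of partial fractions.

Coefficient matching gives α = γ = 0, β = 1/(8-4) = 1/4, δ = -β = -1/4
Result: (1/4)/(z² + 4) - (1/4)/(z² + 8)


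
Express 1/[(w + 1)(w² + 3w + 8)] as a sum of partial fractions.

Cover-up at w = -1: P = 1/((-1)² + 3·(-1) + 8) = 1/6. Then Q = -P = -1/6, R = -P·(3 - 1) = -1/3
Result: (1/6)/(w + 1) - ((1/6)w + 1/3)/(w² + 3w + 8)


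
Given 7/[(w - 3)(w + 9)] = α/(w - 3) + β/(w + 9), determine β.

Cover-up at w = -9: β = 7/(-9 - 3) = -7/12


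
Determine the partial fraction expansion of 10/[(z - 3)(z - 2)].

10/(z - 3)(z - 2) = A/(z - 3) + B/(z - 2). A = 10/(3 - 2) = 10, B = 10/(2 - 3) = -10
Result: 10/(z - 3) - 10/(z - 2)


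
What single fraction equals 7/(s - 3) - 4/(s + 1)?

Common denominator (s - 3)(s + 1). Numerator: 7(s + 1) - 4(s - 3) = (7s + 7) - (4s - 12) = 3s + 19
Result: (3s + 19)/[(s - 3)(s + 1)]


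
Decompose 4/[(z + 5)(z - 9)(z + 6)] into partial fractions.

Using cover-up method: α = -2/7, β = 2/105, γ = 4/15
Result: (-2/7)/(z + 5) + (2/105)/(z - 9) + (4/15)/(z + 6)


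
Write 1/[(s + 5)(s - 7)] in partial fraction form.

1/(s + 5)(s - 7) = P/(s + 5) + Q/(s - 7). P = 1/(-5 - 7) = -1/12, Q = 1/(7 + 5) = 1/12
Result: (-1/12)/(s + 5) + (1/12)/(s - 7)


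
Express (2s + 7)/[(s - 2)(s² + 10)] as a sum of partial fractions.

At s=2: P = (2·2 + 7)/(2² + 10) = 11/14. Q = -P = -11/14, R = 2 - 2·P = 3/7
Result: (11/14)/(s - 2) - ((11/14)s - 3/7)/(s² + 10)


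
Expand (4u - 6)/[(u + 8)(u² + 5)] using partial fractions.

At u=-8: A = (4·(-8) - 6)/((-8)² + 5) = -38/69. B = -A = 38/69, C = 4 - (-8)·A = -28/69
Result: (-38/69)/(u + 8) + ((38/69)u - 28/69)/(u² + 5)


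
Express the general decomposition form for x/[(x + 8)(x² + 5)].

Linear + irreducible quadratic: P/(x + 8) + (Qx + R)/(x² + 5)


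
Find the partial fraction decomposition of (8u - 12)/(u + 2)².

(8u - 12) = α(u + 2) + β. At u = -2: β = 8·(-2) - 12 = -28. Coeff of u: α = 8
Result: 8/(u + 2) - 28/(u + 2)²


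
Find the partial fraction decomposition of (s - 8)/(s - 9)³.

(s - 8) = α(s - 9)² + β(s - 9) + γ. At s = 9: γ = 1·9 - 8 = 1. Coefficients: α = 0, β = 1
Result: 1/(s - 9)² + 1/(s - 9)³


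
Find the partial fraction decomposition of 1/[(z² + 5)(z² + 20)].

Coefficient matching gives A = C = 0, B = 1/(20-5) = 1/15, D = -B = -1/15
Result: (1/15)/(z² + 5) - (1/15)/(z² + 20)


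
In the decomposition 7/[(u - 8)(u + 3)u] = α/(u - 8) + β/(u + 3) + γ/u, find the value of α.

Cover-up at u = 8: α = 7/[(8 + 3)(8 - 0)] = 7/[(11)(8)] = 7/88


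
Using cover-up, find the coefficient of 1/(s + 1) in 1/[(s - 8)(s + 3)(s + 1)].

Cover (s + 1), set s=-1: 1/[(-1 - 8)(-1 + 3)] = -1/18


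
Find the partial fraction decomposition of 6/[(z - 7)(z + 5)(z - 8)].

Using cover-up method: P = -1/2, Q = 1/26, R = 6/13
Result: (-1/2)/(z - 7) + (1/26)/(z + 5) + (6/13)/(z - 8)


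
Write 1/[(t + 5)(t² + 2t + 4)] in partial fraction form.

Cover-up at t = -5: α = 1/((-5)² + 2·(-5) + 4) = 1/19. Then β = -α = -1/19, γ = -α·(2 - 5) = 3/19
Result: (1/19)/(t + 5) - ((1/19)t - 3/19)/(t² + 2t + 4)


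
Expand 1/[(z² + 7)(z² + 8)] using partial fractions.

Coefficient matching gives P = R = 0, Q = 1/(8-7) = 1, S = -Q = -1
Result: 1/(z² + 7) - 1/(z² + 8)


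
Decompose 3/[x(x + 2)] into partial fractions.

3/x(x + 2) = A/x + B/(x + 2). A = 3/(0 + 2) = 3/2, B = 3/(-2 - 0) = -3/2
Result: (3/2)/x - (3/2)/(x + 2)


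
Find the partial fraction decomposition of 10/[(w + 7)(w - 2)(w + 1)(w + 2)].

Using Heaviside cover-up: (-1/27)/(w + 7) + (5/54)/(w - 2) - (5/9)/(w + 1) + (1/2)/(w + 2)


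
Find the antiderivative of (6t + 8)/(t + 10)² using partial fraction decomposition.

Decompose: A = 6, B = 6·(-10) + 8 = -52, so (6t + 8)/(t + 10)² = 6/(t + 10) - 52/(t + 10)². Integrate: ∫ A/(t + 10) dt = 6 ln|(t + 10)|; ∫ B/(t + 10)² dt = 52/(t + 10). Sum: 6 ln|(t + 10)| + 52/(t + 10) + C


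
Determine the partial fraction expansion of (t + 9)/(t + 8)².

(t + 9) = α(t + 8) + β. At t = -8: β = 1·(-8) + 9 = 1. Coeff of t: α = 1
Result: 1/(t + 8) + 1/(t + 8)²


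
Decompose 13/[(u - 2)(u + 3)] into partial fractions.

13/(u - 2)(u + 3) = P/(u - 2) + Q/(u + 3). P = 13/(2 + 3) = 13/5, Q = 13/(-3 - 2) = -13/5
Result: (13/5)/(u - 2) - (13/5)/(u + 3)


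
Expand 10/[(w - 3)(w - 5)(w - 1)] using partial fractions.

Using cover-up method: A = -5/2, B = 5/4, C = 5/4
Result: (-5/2)/(w - 3) + (5/4)/(w - 5) + (5/4)/(w - 1)


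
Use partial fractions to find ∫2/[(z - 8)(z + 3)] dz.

Decompose: 2/[(z - 8)(z + 3)] = (2/11)/(z - 8) - (2/11)/(z + 3). Integrate each term: (2/11) ln|(z - 8)| - (2/11) ln|(z + 3)| + C


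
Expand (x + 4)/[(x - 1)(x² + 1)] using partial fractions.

At x=1: α = (1·1 + 4)/(1² + 1) = 5/2. β = -α = -5/2, γ = 1 - 1·α = -3/2
Result: (5/2)/(x - 1) - ((5/2)x + 3/2)/(x² + 1)


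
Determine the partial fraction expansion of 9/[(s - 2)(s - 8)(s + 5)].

Using cover-up method: A = -3/14, B = 3/26, C = 9/91
Result: (-3/14)/(s - 2) + (3/26)/(s - 8) + (9/91)/(s + 5)


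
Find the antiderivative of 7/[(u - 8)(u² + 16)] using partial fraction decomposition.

Cover-up at u=8: P = 7/(8²+16) = 7/80. Coeff matching: Q = -7/80, R = -7/10. Decomposition: (7/80)/(u - 8) - ((7/80)u + 7/10)/(u² + 16). Integrate: linear → ln, quadratic → (1/2)ln + arctan: (7/80) ln|(u - 8)| - (7/160) ln(u² + 16) - (7/40) arctan(u/4) + C


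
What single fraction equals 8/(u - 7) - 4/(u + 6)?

Common denominator (u - 7)(u + 6). Numerator: 8(u + 6) - 4(u - 7) = (8u + 48) - (4u - 28) = 4u + 76
Result: (4u + 76)/[(u - 7)(u + 6)]


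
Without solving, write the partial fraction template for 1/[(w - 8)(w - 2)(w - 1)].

Three distinct linear factors: α/(w - 8) + β/(w - 2) + γ/(w - 1)


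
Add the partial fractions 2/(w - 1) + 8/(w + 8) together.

Common denominator (w - 1)(w + 8). Numerator: 2(w + 8) + 8(w - 1) = (2w + 16) + (8w - 8) = 10w + 8
Result: (10w + 8)/[(w - 1)(w + 8)]


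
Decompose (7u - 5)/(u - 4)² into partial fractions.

(7u - 5) = A(u - 4) + B. At u = 4: B = 7·4 - 5 = 23. Coeff of u: A = 7
Result: 7/(u - 4) + 23/(u - 4)²


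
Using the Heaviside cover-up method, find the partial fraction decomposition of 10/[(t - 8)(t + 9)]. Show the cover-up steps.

Cover (t - 8): set t=8, get A = 10/(8 + 9) = 10/17. Cover (t + 9): set t=-9, get B = 10/(-9 - 8) = -10/17.
Result: (10/17)/(t - 8) - (10/17)/(t + 9)


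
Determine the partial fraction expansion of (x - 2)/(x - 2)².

(x - 2) = α(x - 2) + β. At x = 2: β = 1·2 - 2 = 0. Coeff of x: α = 1
Result: 1/(x - 2)


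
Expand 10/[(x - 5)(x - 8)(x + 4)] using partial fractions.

Using cover-up method: A = -10/27, B = 5/18, C = 5/54
Result: (-10/27)/(x - 5) + (5/18)/(x - 8) + (5/54)/(x + 4)


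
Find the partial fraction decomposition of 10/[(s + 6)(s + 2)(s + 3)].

Using cover-up method: α = 5/6, β = 5/2, γ = -10/3
Result: (5/6)/(s + 6) + (5/2)/(s + 2) - (10/3)/(s + 3)


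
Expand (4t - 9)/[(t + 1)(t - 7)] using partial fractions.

At t=-1: P = (4·(-1) - 9)/(-1 - 7) = 13/8. At t=7: Q = (4·7 - 9)/(7 + 1) = 19/8
Result: (13/8)/(t + 1) + (19/8)/(t - 7)


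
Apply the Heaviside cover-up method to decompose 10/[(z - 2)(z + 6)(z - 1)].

Cover (z - 2), z=2: A = 10/[(2 + 6)(2 - 1)] = 5/4. Cover (z + 6), z=-6: B = 10/[(-6 - 2)(-6 - 1)] = 5/28. Cover (z - 1), z=1: C = 10/[(1 - 2)(1 + 6)] = -10/7.
Result: (5/4)/(z - 2) + (5/28)/(z + 6) - (10/7)/(z - 1)


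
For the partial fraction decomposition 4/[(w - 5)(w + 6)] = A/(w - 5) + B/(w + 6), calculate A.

Cover-up at w = 5: A = 4/(5 + 6) = 4/11


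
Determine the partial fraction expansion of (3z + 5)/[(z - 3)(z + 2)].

At z=3: α = (3·3 + 5)/(3 + 2) = 14/5. At z=-2: β = (3·(-2) + 5)/(-2 - 3) = 1/5
Result: (14/5)/(z - 3) + (1/5)/(z + 2)


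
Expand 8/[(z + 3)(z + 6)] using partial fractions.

8/(z + 3)(z + 6) = A/(z + 3) + B/(z + 6). A = 8/(-3 + 6) = 8/3, B = 8/(-6 + 3) = -8/3
Result: (8/3)/(z + 3) - (8/3)/(z + 6)


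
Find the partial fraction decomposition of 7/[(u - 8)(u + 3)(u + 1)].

Using cover-up method: α = 7/99, β = 7/22, γ = -7/18
Result: (7/99)/(u - 8) + (7/22)/(u + 3) - (7/18)/(u + 1)


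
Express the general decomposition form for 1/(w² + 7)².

Repeated quadratic factor: (αw + β)/(w² + 7) + (γw + δ)/(w² + 7)²


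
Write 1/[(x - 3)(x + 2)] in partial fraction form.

1/(x - 3)(x + 2) = A/(x - 3) + B/(x + 2). A = 1/(3 + 2) = 1/5, B = 1/(-2 - 3) = -1/5
Result: (1/5)/(x - 3) - (1/5)/(x + 2)


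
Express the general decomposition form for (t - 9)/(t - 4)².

Repeated linear factor: P/(t - 4) + Q/(t - 4)²


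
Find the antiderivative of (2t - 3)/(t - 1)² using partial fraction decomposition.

Decompose: α = 2, β = 2·1 - 3 = -1, so (2t - 3)/(t - 1)² = 2/(t - 1) - 1/(t - 1)². Integrate: ∫ α/(t - 1) dt = 2 ln|(t - 1)|; ∫ β/(t - 1)² dt = 1/(t - 1). Sum: 2 ln|(t - 1)| + 1/(t - 1) + C


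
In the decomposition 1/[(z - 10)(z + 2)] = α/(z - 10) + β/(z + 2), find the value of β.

Cover-up at z = -2: β = 1/(-2 - 10) = -1/12


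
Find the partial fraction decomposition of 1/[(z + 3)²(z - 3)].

Cover-up at z=3: γ = 1/(3 + 3)² = 1/36. Cover-up at z=-3: β = 1/(-3 - 3) = -1/6. Comparing z² coeff: α = -γ = -1/36
Result: (-1/36)/(z + 3) - (1/6)/(z + 3)² + (1/36)/(z - 3)


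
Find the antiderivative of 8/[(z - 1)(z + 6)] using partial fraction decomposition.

Decompose: 8/[(z - 1)(z + 6)] = (8/7)/(z - 1) - (8/7)/(z + 6). Integrate each term: (8/7) ln|(z - 1)| - (8/7) ln|(z + 6)| + C


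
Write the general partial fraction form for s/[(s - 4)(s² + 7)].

Linear + irreducible quadratic: α/(s - 4) + (βs + γ)/(s² + 7)


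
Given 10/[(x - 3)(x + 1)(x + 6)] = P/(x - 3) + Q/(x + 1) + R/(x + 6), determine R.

Cover-up at x = -6: R = 10/[(-6 - 3)(-6 + 1)] = 10/[(-9)(-5)] = 10/45 = 2/9


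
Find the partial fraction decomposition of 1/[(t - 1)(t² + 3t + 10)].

Cover-up at t = 1: α = 1/(1² + 3·1 + 10) = 1/14. Then β = -α = -1/14, γ = -α·(3 + 1) = -2/7
Result: (1/14)/(t - 1) - ((1/14)t + 2/7)/(t² + 3t + 10)


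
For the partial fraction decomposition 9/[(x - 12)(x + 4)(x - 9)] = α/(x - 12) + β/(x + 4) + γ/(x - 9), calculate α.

Cover-up at x = 12: α = 9/[(12 + 4)(12 - 9)] = 9/[(16)(3)] = 9/48 = 3/16


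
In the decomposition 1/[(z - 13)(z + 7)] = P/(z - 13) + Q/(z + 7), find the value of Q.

Cover-up at z = -7: Q = 1/(-7 - 13) = -1/20


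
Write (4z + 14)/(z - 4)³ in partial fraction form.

(4z + 14) = A(z - 4)² + B(z - 4) + C. At z = 4: C = 4·4 + 14 = 30. Coefficients: A = 0, B = 4
Result: 4/(z - 4)² + 30/(z - 4)³


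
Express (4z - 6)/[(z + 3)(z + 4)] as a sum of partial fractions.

At z=-3: A = (4·(-3) - 6)/(-3 + 4) = -18. At z=-4: B = (4·(-4) - 6)/(-4 + 3) = 22
Result: -18/(z + 3) + 22/(z + 4)


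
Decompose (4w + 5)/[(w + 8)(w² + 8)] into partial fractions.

At w=-8: A = (4·(-8) + 5)/((-8)² + 8) = -3/8. B = -A = 3/8, C = 4 - (-8)·A = 1
Result: (-3/8)/(w + 8) + ((3/8)w + 1)/(w² + 8)


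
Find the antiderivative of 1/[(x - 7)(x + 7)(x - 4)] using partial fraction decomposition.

Cover-up: P = 1/42, Q = 1/154, R = -1/33. Decomposition: (1/42)/(x - 7) + (1/154)/(x + 7) - (1/33)/(x - 4). Integrate each term: (1/42) ln|(x - 7)| + (1/154) ln|(x + 7)| - (1/33) ln|(x - 4)| + C


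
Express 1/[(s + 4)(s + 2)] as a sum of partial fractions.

1/(s + 4)(s + 2) = A/(s + 4) + B/(s + 2). A = 1/(-4 + 2) = -1/2, B = 1/(-2 + 4) = 1/2
Result: (-1/2)/(s + 4) + (1/2)/(s + 2)


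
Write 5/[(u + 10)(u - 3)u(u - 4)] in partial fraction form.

Using Heaviside cover-up: (-1/364)/(u + 10) - (5/39)/(u - 3) + (1/24)/u + (5/56)/(u - 4)


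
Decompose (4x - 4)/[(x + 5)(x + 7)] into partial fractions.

At x=-5: A = (4·(-5) - 4)/(-5 + 7) = -12. At x=-7: B = (4·(-7) - 4)/(-7 + 5) = 16
Result: -12/(x + 5) + 16/(x + 7)


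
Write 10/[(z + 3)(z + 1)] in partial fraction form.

10/(z + 3)(z + 1) = A/(z + 3) + B/(z + 1). A = 10/(-3 + 1) = -5, B = 10/(-1 + 3) = 5
Result: -5/(z + 3) + 5/(z + 1)


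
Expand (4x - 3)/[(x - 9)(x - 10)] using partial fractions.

At x=9: α = (4·9 - 3)/(9 - 10) = -33. At x=10: β = (4·10 - 3)/(10 - 9) = 37
Result: -33/(x - 9) + 37/(x - 10)


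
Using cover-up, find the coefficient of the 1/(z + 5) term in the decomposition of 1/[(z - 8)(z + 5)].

Cover (z + 5), set z=-5: 1/((z - 8) at z=-5) = 1/(-13) = -1/13


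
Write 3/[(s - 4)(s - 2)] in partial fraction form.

3/(s - 4)(s - 2) = α/(s - 4) + β/(s - 2). α = 3/(4 - 2) = 3/2, β = 3/(2 - 4) = -3/2
Result: (3/2)/(s - 4) - (3/2)/(s - 2)


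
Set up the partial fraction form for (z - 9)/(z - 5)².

Repeated linear factor: P/(z - 5) + Q/(z - 5)²


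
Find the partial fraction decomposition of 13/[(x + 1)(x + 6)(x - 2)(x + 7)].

Using Heaviside cover-up: (-13/90)/(x + 1) + (13/40)/(x + 6) + (13/216)/(x - 2) - (13/54)/(x + 7)


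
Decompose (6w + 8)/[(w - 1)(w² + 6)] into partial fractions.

At w=1: P = (6·1 + 8)/(1² + 6) = 2. Q = -P = -2, R = 6 - 1·P = 4
Result: 2/(w - 1) - (2w - 4)/(w² + 6)


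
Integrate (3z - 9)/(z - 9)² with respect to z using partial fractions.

Decompose: α = 3, β = 3·9 - 9 = 18, so (3z - 9)/(z - 9)² = 3/(z - 9) + 18/(z - 9)². Integrate: ∫ α/(z - 9) dz = 3 ln|(z - 9)|; ∫ β/(z - 9)² dz = -18/(z - 9). Sum: 3 ln|(z - 9)| - 18/(z - 9) + C


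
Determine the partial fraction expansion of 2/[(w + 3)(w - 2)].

2/(w + 3)(w - 2) = P/(w + 3) + Q/(w - 2). P = 2/(-3 - 2) = -2/5, Q = 2/(2 + 3) = 2/5
Result: (-2/5)/(w + 3) + (2/5)/(w - 2)


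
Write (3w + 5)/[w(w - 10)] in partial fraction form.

At w=0: A = (3·0 + 5)/(0 - 10) = -1/2. At w=10: B = (3·10 + 5)/(10 - 0) = 7/2
Result: (-1/2)/w + (7/2)/(w - 10)


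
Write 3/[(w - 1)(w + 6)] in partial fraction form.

3/(w - 1)(w + 6) = P/(w - 1) + Q/(w + 6). P = 3/(1 + 6) = 3/7, Q = 3/(-6 - 1) = -3/7
Result: (3/7)/(w - 1) - (3/7)/(w + 6)


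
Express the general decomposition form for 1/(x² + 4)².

Repeated quadratic factor: (Px + Q)/(x² + 4) + (Rx + S)/(x² + 4)²


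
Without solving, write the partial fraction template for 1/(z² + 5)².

Repeated quadratic factor: (Az + B)/(z² + 5) + (Cz + D)/(z² + 5)²


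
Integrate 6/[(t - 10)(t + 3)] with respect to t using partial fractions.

Decompose: 6/[(t - 10)(t + 3)] = (6/13)/(t - 10) - (6/13)/(t + 3). Integrate each term: (6/13) ln|(t - 10)| - (6/13) ln|(t + 3)| + C


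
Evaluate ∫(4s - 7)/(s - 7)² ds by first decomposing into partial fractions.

Decompose: A = 4, B = 4·7 - 7 = 21, so (4s - 7)/(s - 7)² = 4/(s - 7) + 21/(s - 7)². Integrate: ∫ A/(s - 7) ds = 4 ln|(s - 7)|; ∫ B/(s - 7)² ds = -21/(s - 7). Sum: 4 ln|(s - 7)| - 21/(s - 7) + C


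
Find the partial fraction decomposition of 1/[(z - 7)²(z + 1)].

Cover-up at z=-1: R = 1/(-1 - 7)² = 1/64. Cover-up at z=7: Q = 1/(7 + 1) = 1/8. Comparing z² coeff: P = -R = -1/64
Result: (-1/64)/(z - 7) + (1/8)/(z - 7)² + (1/64)/(z + 1)


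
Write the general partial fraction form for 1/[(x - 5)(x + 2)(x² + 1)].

Two linear + quadratic: P/(x - 5) + Q/(x + 2) + (Rx + S)/(x² + 1)


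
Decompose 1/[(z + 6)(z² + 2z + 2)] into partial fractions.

Cover-up at z = -6: α = 1/((-6)² + 2·(-6) + 2) = 1/26. Then β = -α = -1/26, γ = -α·(2 - 6) = 2/13
Result: (1/26)/(z + 6) - ((1/26)z - 2/13)/(z² + 2z + 2)


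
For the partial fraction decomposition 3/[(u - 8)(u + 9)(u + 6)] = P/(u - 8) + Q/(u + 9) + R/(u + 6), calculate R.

Cover-up at u = -6: R = 3/[(-6 - 8)(-6 + 9)] = 3/[(-14)(3)] = -3/42 = -1/14


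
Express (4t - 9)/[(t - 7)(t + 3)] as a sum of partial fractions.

At t=7: P = (4·7 - 9)/(7 + 3) = 19/10. At t=-3: Q = (4·(-3) - 9)/(-3 - 7) = 21/10
Result: (19/10)/(t - 7) + (21/10)/(t + 3)


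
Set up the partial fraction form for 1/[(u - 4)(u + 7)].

Distinct linear factors: A/(u - 4) + B/(u + 7)


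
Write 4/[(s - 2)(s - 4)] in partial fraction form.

4/(s - 2)(s - 4) = A/(s - 2) + B/(s - 4). A = 4/(2 - 4) = -2, B = 4/(4 - 2) = 2
Result: -2/(s - 2) + 2/(s - 4)


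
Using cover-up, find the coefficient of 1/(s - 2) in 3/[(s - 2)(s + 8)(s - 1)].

Cover (s - 2), set s=2: 3/[(2 + 8)(2 - 1)] = 3/10


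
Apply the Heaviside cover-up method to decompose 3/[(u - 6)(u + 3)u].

Cover (u - 6), u=6: α = 3/[(6 + 3)(6 - 0)] = 1/18. Cover (u + 3), u=-3: β = 3/[(-3 - 6)(-3 - 0)] = 1/9. Cover u, u=0: γ = 3/[(0 - 6)(0 + 3)] = -1/6.
Result: (1/18)/(u - 6) + (1/9)/(u + 3) - (1/6)/u


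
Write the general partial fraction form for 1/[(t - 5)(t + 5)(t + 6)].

Three distinct linear factors: A/(t - 5) + B/(t + 5) + C/(t + 6)


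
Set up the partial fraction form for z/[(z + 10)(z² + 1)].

Linear + irreducible quadratic: P/(z + 10) + (Qz + R)/(z² + 1)


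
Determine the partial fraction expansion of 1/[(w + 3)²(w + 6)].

Cover-up at w=-6: R = 1/(-6 + 3)² = 1/9. Cover-up at w=-3: Q = 1/(-3 + 6) = 1/3. Comparing w² coeff: P = -R = -1/9
Result: (-1/9)/(w + 3) + (1/3)/(w + 3)² + (1/9)/(w + 6)


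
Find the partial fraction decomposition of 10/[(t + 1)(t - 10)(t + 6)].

Using cover-up method: A = -2/11, B = 5/88, C = 1/8
Result: (-2/11)/(t + 1) + (5/88)/(t - 10) + (1/8)/(t + 6)


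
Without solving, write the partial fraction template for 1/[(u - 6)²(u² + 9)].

Repeated linear + quadratic: P/(u - 6) + Q/(u - 6)² + (Ru + S)/(u² + 9)


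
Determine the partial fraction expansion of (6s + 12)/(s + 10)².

(6s + 12) = P(s + 10) + Q. At s = -10: Q = 6·(-10) + 12 = -48. Coeff of s: P = 6
Result: 6/(s + 10) - 48/(s + 10)²


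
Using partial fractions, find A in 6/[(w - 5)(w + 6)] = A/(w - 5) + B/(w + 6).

Cover-up at w = 5: A = 6/(5 + 6) = 6/11


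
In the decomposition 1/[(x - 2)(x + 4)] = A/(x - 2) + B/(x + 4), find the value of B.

Cover-up at x = -4: B = 1/(-4 - 2) = -1/6


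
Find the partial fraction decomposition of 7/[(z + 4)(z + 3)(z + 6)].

Using cover-up method: α = -7/2, β = 7/3, γ = 7/6
Result: (-7/2)/(z + 4) + (7/3)/(z + 3) + (7/6)/(z + 6)


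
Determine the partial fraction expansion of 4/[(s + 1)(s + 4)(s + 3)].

Using cover-up method: P = 2/3, Q = 4/3, R = -2
Result: (2/3)/(s + 1) + (4/3)/(s + 4) - 2/(s + 3)


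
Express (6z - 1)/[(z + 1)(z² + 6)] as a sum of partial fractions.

At z=-1: A = (6·(-1) - 1)/((-1)² + 6) = -1. B = -A = 1, C = 6 - (-1)·A = 5
Result: -1/(z + 1) + (z + 5)/(z² + 6)


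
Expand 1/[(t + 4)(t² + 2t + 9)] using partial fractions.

Cover-up at t = -4: α = 1/((-4)² + 2·(-4) + 9) = 1/17. Then β = -α = -1/17, γ = -α·(2 - 4) = 2/17
Result: (1/17)/(t + 4) - ((1/17)t - 2/17)/(t² + 2t + 9)


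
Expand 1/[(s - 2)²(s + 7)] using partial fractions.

Cover-up at s=-7: C = 1/(-7 - 2)² = 1/81. Cover-up at s=2: B = 1/(2 + 7) = 1/9. Comparing s² coeff: A = -C = -1/81
Result: (-1/81)/(s - 2) + (1/9)/(s - 2)² + (1/81)/(s + 7)


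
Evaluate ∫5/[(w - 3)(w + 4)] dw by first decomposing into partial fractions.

Decompose: 5/[(w - 3)(w + 4)] = (5/7)/(w - 3) - (5/7)/(w + 4). Integrate each term: (5/7) ln|(w - 3)| - (5/7) ln|(w + 4)| + C


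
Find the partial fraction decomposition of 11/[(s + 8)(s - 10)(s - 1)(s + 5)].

Using Heaviside cover-up: (-11/486)/(s + 8) + (11/2430)/(s - 10) - (11/486)/(s - 1) + (11/270)/(s + 5)


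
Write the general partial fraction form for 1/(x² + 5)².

Repeated quadratic factor: (Ax + B)/(x² + 5) + (Cx + D)/(x² + 5)²


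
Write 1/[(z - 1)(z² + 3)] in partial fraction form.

Cover-up at z = 1: P = 1/(1² + 3) = 1/4. Then Q = -P = -1/4, R = -P·(0 + 1) = -1/4
Result: (1/4)/(z - 1) - ((1/4)z + 1/4)/(z² + 3)


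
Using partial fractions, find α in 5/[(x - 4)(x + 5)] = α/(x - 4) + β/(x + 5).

Cover-up at x = 4: α = 5/(4 + 5) = 5/9


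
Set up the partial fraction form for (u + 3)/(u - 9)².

Repeated linear factor: A/(u - 9) + B/(u - 9)²


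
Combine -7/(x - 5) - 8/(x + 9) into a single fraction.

Common denominator (x - 5)(x + 9). Numerator: -7(x + 9) - 8(x - 5) = (-7x - 63) - (8x - 40) = -15x - 23
Result: (-15x - 23)/[(x - 5)(x + 9)]


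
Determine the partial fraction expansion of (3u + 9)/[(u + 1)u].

At u=-1: P = (3·(-1) + 9)/(-1 - 0) = -6. At u=0: Q = (3·0 + 9)/(0 + 1) = 9
Result: -6/(u + 1) + 9/u


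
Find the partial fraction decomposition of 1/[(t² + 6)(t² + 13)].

Coefficient matching gives P = R = 0, Q = 1/(13-6) = 1/7, S = -Q = -1/7
Result: (1/7)/(t² + 6) - (1/7)/(t² + 13)


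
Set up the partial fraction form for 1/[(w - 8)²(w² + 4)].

Repeated linear + quadratic: P/(w - 8) + Q/(w - 8)² + (Rw + S)/(w² + 4)


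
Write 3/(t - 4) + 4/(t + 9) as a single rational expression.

Common denominator (t - 4)(t + 9). Numerator: 3(t + 9) + 4(t - 4) = (3t + 27) + (4t - 16) = 7t + 11
Result: (7t + 11)/[(t - 4)(t + 9)]


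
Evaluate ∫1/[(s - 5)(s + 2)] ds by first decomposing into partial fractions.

Decompose: 1/[(s - 5)(s + 2)] = (1/7)/(s - 5) - (1/7)/(s + 2). Integrate each term: (1/7) ln|(s - 5)| - (1/7) ln|(s + 2)| + C


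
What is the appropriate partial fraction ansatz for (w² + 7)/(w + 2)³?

Repeated linear factor (power 3): α/(w + 2) + β/(w + 2)² + γ/(w + 2)³


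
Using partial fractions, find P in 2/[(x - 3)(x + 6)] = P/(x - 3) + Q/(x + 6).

Cover-up at x = 3: P = 2/(3 + 6) = 2/9


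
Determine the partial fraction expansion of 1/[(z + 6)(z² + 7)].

Cover-up at z = -6: α = 1/((-6)² + 7) = 1/43. Then β = -α = -1/43, γ = -α·(0 - 6) = 6/43
Result: (1/43)/(z + 6) - ((1/43)z - 6/43)/(z² + 7)


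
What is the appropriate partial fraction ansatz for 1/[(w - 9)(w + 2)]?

Distinct linear factors: A/(w - 9) + B/(w + 2)


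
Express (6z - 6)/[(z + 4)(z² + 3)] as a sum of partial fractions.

At z=-4: α = (6·(-4) - 6)/((-4)² + 3) = -30/19. β = -α = 30/19, γ = 6 - (-4)·α = -6/19
Result: (-30/19)/(z + 4) + ((30/19)z - 6/19)/(z² + 3)


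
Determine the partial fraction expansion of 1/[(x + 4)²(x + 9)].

Cover-up at x=-9: R = 1/(-9 + 4)² = 1/25. Cover-up at x=-4: Q = 1/(-4 + 9) = 1/5. Comparing x² coeff: P = -R = -1/25
Result: (-1/25)/(x + 4) + (1/5)/(x + 4)² + (1/25)/(x + 9)


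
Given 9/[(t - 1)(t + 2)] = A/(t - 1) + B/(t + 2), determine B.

Cover-up at t = -2: B = 9/(-2 - 1) = -9/3 = -3


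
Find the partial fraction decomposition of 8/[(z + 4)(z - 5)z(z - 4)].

Using Heaviside cover-up: (-1/36)/(z + 4) + (8/45)/(z - 5) + (1/10)/z - (1/4)/(z - 4)


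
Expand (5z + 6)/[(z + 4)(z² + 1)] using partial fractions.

At z=-4: P = (5·(-4) + 6)/((-4)² + 1) = -14/17. Q = -P = 14/17, R = 5 - (-4)·P = 29/17
Result: (-14/17)/(z + 4) + ((14/17)z + 29/17)/(z² + 1)
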